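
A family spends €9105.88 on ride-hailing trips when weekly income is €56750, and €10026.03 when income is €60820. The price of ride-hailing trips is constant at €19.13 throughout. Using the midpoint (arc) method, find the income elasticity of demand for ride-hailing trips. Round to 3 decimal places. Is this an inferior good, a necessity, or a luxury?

With a constant price, Q₁ = 9105.88/19.13 = 476.000 and Q₂ = 10026.03/19.13 = 524.100 (equivalently, work directly with expenditure since P cancels).
Midpoint %ΔQ = (10026.03 − 9105.88)/9565.96 = 0.09619; midpoint %ΔI = (60820 − 56750)/58785 = 0.06924.
η = 0.09619 / 0.06924 = 1.389.
η > 1 ⇒ luxury.

1.389 (luxury)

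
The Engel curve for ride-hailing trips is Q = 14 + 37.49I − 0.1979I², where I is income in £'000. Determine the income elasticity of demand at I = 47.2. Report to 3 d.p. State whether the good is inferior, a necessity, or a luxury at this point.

At I = 47.2: Q = 1342.6385.
dQ/dI = 37.49 − 0.3958I = 18.80824.
η = (dQ/dI)·(I/Q) = 18.80824 × (47.2/1342.6385) = 0.661.
0 < η < 1 ⇒ necessity.

0.661 (necessity)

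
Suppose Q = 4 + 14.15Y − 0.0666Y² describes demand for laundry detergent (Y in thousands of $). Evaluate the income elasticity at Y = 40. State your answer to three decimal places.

At Y = 40: Q = 463.4400.
dQ/dY = 14.15 − 0.1332Y = 8.82200.
η = (dQ/dY)·(Y/Q) = 8.82200 × (40/463.4400) = 0.761.

0.761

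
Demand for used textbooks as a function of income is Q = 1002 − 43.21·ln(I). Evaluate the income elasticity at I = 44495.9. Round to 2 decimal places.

At I = 44495.9: Q = 539.517.
dQ/dI = -43.21/I = -0.000971101 at this income.
η = (dQ/dI)·(I/Q) = -0.000971101 × (44495.9/539.517) = -0.08.

-0.08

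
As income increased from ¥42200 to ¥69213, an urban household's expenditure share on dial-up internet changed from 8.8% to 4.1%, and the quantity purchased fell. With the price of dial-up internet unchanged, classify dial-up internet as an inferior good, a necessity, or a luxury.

inferior good

Quantity demanded falls as income rises, so η < 0.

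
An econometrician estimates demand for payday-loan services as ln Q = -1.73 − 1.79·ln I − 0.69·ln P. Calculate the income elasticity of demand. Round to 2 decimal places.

In a log-linear demand, the coefficient on ln I is the income elasticity.
So η = -1.79.

-1.79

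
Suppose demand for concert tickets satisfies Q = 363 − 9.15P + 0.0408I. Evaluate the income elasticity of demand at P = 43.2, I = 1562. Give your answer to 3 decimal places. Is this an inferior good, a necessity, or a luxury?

2.026 (luxury)

At P = 43.2, I = 1562: Q = 31.450.
Holding P constant, ∂Q/∂I = 0.0408.
η_I = (∂Q/∂I)·(I/Q) = 0.0408 × (1562/31.450) = 2.026.
Since η > 1, this is a luxury.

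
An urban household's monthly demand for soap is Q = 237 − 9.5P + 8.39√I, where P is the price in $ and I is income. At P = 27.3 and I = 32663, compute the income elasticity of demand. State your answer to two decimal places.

At P = 27.3, I = 32663: Q = 1493.967.
Holding P constant, ∂Q/∂I = 8.39/(2√I) = 0.0232115.
η_I = (∂Q/∂I)·(I/Q) = 0.0232115 × (32663/1493.967) = 0.51.

0.51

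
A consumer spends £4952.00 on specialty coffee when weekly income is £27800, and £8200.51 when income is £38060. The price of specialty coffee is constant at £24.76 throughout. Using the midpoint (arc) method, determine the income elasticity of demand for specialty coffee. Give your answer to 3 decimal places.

With a constant price, Q₁ = 4952.00/24.76 = 200.000 and Q₂ = 8200.51/24.76 = 331.200 (equivalently, work directly with expenditure since P cancels).
Midpoint %ΔQ = (8200.51 − 4952.00)/6576.26 = 0.49398; midpoint %ΔI = (38060 − 27800)/32930 = 0.31157.
η = 0.49398 / 0.31157 = 1.585.

1.585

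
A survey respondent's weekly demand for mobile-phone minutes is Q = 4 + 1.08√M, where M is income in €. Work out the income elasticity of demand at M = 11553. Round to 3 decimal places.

0.483

At M = 11553: Q = 120.084.
dQ/dM = 1.08/(2√M) = 0.00502396 at this income.
η = (dQ/dM)·(M/Q) = 0.00502396 × (11553/120.084) = 0.483.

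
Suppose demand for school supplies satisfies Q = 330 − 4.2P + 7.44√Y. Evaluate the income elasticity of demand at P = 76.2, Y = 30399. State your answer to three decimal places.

At P = 76.2, Y = 30399: Q = 1307.147.
Holding P constant, ∂Q/∂Y = 7.44/(2√Y) = 0.021336.
η_Y = (∂Q/∂Y)·(Y/Q) = 0.021336 × (30399/1307.147) = 0.496.

0.496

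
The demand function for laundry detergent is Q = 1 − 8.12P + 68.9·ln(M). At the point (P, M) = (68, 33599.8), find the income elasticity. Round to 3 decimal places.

At P = 68, M = 33599.8: Q = 166.935.
Holding P constant, ∂Q/∂M = 68.9/M = 0.00205061.
η_M = (∂Q/∂M)·(M/Q) = 0.00205061 × (33599.8/166.935) = 0.413.

0.413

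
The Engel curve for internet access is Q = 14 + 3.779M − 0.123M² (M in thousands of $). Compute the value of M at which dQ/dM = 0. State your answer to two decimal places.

15.36

dQ/dM = 3.779 − 0.246M.
The good is inferior where dQ/dM < 0. Setting dQ/dM = 0 gives M = 3.779 / 0.246 = 15.36.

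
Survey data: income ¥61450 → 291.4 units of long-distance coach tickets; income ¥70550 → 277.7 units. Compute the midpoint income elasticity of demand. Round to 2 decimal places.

ΔQ = 277.7 − 291.4 = -13.7; midpoint Q̄ = (291.4 + 277.7)/2 = 284.55.
ΔI = 70550 − 61450 = 9100; midpoint Ī = (61450 + 70550)/2 = 66000.
η = (ΔQ/Q̄) ÷ (ΔI/Ī) = (-13.7/284.55) ÷ (9100/66000) = -0.35.

-0.35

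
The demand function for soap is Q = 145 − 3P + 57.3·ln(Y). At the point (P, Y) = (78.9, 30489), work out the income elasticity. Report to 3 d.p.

0.115

At P = 78.9, Y = 30489: Q = 499.929.
Holding P constant, ∂Q/∂Y = 57.3/Y = 0.00187937.
η_Y = (∂Q/∂Y)·(Y/Q) = 0.00187937 × (30489/499.929) = 0.115.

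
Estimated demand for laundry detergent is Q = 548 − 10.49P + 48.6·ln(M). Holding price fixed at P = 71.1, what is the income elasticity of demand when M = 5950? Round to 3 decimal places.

At P = 71.1, M = 5950: Q = 224.551.
Holding P constant, ∂Q/∂M = 48.6/M = 0.00816807.
η_M = (∂Q/∂M)·(M/Q) = 0.00816807 × (5950/224.551) = 0.216.

0.216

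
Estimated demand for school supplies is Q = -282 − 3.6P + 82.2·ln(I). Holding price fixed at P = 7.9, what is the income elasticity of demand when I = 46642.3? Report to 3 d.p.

0.143

At P = 7.9, I = 46642.3: Q = 573.232.
Holding P constant, ∂Q/∂I = 82.2/I = 0.00176235.
η_I = (∂Q/∂I)·(I/Q) = 0.00176235 × (46642.3/573.232) = 0.143.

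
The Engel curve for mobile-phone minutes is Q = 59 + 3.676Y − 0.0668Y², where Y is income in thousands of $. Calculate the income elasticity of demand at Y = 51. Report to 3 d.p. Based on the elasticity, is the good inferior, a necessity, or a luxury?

At Y = 51: Q = 72.7292.
dQ/dY = 3.676 − 0.1336Y = -3.13760.
η = (dQ/dY)·(Y/Q) = -3.13760 × (51/72.7292) = -2.200.
η < 0 ⇒ inferior good.

-2.200 (inferior good)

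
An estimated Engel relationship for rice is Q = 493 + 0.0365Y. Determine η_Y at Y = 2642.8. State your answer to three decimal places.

0.164

At Y = 2642.8: Q = 589.462.
dQ/dY = 0.0365.
η = (dQ/dY)·(Y/Q) = 0.0365 × (2642.8/589.462) = 0.164.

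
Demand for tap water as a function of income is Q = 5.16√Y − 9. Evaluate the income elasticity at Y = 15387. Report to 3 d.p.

0.507

At Y = 15387: Q = 631.069.
dQ/dY = 5.16/(2√Y) = 0.020799 at this income.
η = (dQ/dY)·(Y/Q) = 0.020799 × (15387/631.069) = 0.507.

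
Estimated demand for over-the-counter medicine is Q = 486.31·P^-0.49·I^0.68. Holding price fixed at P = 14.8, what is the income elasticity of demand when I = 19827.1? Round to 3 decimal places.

For a multiplicative demand Q = A·P^α·I^β, the income elasticity is β everywhere.
Here β = 0.68, so η = 0.680.

0.680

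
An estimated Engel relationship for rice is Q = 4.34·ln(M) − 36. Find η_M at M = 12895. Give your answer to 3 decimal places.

0.855

At M = 12895: Q = 5.076.
dQ/dM = 4.34/M = 0.000336565 at this income.
η = (dQ/dM)·(M/Q) = 0.000336565 × (12895/5.076) = 0.855.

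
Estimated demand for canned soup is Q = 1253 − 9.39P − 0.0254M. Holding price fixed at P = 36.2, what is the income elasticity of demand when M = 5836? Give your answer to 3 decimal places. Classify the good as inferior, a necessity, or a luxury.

-0.194 (inferior good)

At P = 36.2, M = 5836: Q = 764.848.
Holding P constant, ∂Q/∂M = −0.0254.
η_M = (∂Q/∂M)·(M/Q) = -0.0254 × (5836/764.848) = -0.194.
Since η < 0, this is an inferior good.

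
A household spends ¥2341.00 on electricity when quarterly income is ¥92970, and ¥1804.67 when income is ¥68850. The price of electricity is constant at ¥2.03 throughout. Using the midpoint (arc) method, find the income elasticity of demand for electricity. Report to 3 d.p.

0.868

With a constant price, Q₁ = 2341.00/2.03 = 1153.202 and Q₂ = 1804.67/2.03 = 889.000 (equivalently, work directly with expenditure since P cancels).
Midpoint %ΔQ = (1804.67 − 2341.00)/2072.84 = -0.25874; midpoint %ΔI = (68850 − 92970)/80910 = -0.29811.
η = -0.25874 / -0.29811 = 0.868.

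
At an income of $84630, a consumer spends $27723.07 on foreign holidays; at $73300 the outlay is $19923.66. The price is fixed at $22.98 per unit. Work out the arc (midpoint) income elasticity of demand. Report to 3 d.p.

2.282

With a constant price, Q₁ = 27723.07/22.98 = 1206.400 and Q₂ = 19923.66/22.98 = 867.000 (equivalently, work directly with expenditure since P cancels).
Midpoint %ΔQ = (19923.66 − 27723.07)/23823.37 = -0.32738; midpoint %ΔI = (73300 − 84630)/78965 = -0.14348.
η = -0.32738 / -0.14348 = 2.282.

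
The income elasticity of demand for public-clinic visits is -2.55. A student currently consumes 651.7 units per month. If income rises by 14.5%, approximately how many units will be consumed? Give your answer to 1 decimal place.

%ΔQ ≈ η × %ΔI = -2.55 × 14.5% = -36.975%.
New Q ≈ 651.7 × (1 − 0.36975) = 410.7.

410.7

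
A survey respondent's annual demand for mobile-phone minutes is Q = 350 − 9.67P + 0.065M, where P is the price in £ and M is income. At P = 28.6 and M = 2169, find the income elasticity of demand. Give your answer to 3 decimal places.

0.658

At P = 28.6, M = 2169: Q = 214.423.
Holding P constant, ∂Q/∂M = 0.065.
η_M = (∂Q/∂M)·(M/Q) = 0.065 × (2169/214.423) = 0.658.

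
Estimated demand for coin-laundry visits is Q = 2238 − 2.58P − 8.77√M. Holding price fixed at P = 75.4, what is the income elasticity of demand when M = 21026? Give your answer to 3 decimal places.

-0.824

At P = 75.4, M = 21026: Q = 771.788.
Holding P constant, ∂Q/∂M = -8.77/(2√M) = -0.0302407.
η_M = (∂Q/∂M)·(M/Q) = -0.0302407 × (21026/771.788) = -0.824.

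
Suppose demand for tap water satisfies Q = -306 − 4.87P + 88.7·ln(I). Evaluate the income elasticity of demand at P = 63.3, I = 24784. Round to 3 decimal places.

0.313

At P = 63.3, I = 24784: Q = 283.191.
Holding P constant, ∂Q/∂I = 88.7/I = 0.00357892.
η_I = (∂Q/∂I)·(I/Q) = 0.00357892 × (24784/283.191) = 0.313.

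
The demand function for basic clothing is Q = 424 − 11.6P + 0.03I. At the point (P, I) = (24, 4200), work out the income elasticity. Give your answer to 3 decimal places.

0.464

At P = 24, I = 4200: Q = 271.600.
Holding P constant, ∂Q/∂I = 0.03.
η_I = (∂Q/∂I)·(I/Q) = 0.03 × (4200/271.600) = 0.464.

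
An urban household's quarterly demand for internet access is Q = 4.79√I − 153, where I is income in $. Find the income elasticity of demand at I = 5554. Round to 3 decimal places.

At I = 5554: Q = 203.976.
dQ/dI = 4.79/(2√I) = 0.0321368 at this income.
η = (dQ/dI)·(I/Q) = 0.0321368 × (5554/203.976) = 0.875.

0.875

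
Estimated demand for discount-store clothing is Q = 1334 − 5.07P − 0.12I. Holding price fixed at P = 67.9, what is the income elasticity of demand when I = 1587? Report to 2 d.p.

At P = 67.9, I = 1587: Q = 799.307.
Holding P constant, ∂Q/∂I = −0.12.
η_I = (∂Q/∂I)·(I/Q) = -0.12 × (1587/799.307) = -0.24.

-0.24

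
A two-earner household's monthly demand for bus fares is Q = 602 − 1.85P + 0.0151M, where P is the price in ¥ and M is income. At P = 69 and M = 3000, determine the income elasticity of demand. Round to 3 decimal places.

0.087

At P = 69, M = 3000: Q = 519.650.
Holding P constant, ∂Q/∂M = 0.0151.
η_M = (∂Q/∂M)·(M/Q) = 0.0151 × (3000/519.650) = 0.087.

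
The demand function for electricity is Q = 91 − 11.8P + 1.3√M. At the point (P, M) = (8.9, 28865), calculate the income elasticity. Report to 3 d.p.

At P = 8.9, M = 28865: Q = 206.846.
Holding P constant, ∂Q/∂M = 1.3/(2√M) = 0.00382585.
η_M = (∂Q/∂M)·(M/Q) = 0.00382585 × (28865/206.846) = 0.534.

0.534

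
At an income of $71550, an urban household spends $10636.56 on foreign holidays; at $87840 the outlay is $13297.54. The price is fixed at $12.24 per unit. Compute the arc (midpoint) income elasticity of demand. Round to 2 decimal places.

With a constant price, Q₁ = 10636.56/12.24 = 869.000 and Q₂ = 13297.54/12.24 = 1086.400 (equivalently, work directly with expenditure since P cancels).
Midpoint %ΔQ = (13297.54 − 10636.56)/11967.05 = 0.22236; midpoint %ΔI = (87840 − 71550)/79695 = 0.20440.
η = 0.22236 / 0.20440 = 1.09.

1.09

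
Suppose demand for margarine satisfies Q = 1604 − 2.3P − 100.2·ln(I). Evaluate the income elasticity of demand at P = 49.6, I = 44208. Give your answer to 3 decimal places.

-0.240

At P = 49.6, I = 44208: Q = 418.115.
Holding P constant, ∂Q/∂I = -100.2/I = -0.00226656.
η_I = (∂Q/∂I)·(I/Q) = -0.00226656 × (44208/418.115) = -0.240.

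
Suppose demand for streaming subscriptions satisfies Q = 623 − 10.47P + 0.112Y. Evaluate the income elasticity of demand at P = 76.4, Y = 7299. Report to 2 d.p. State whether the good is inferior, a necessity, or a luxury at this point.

1.28 (luxury)

At P = 76.4, Y = 7299: Q = 640.580.
Holding P constant, ∂Q/∂Y = 0.112.
η_Y = (∂Q/∂Y)·(Y/Q) = 0.112 × (7299/640.580) = 1.28.
Since η > 1, this is a luxury.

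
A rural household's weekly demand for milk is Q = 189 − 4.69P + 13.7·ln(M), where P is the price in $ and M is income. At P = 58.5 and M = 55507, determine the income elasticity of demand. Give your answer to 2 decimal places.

At P = 58.5, M = 55507: Q = 64.297.
Holding P constant, ∂Q/∂M = 13.7/M = 0.000246816.
η_M = (∂Q/∂M)·(M/Q) = 0.000246816 × (55507/64.297) = 0.21.

0.21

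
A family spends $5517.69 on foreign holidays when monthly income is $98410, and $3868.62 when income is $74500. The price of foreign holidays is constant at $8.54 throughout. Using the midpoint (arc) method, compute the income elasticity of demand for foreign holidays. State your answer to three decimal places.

With a constant price, Q₁ = 5517.69/8.54 = 646.100 and Q₂ = 3868.62/8.54 = 453.000 (equivalently, work directly with expenditure since P cancels).
Midpoint %ΔQ = (3868.62 − 5517.69)/4693.16 = -0.35138; midpoint %ΔI = (74500 − 98410)/86455 = -0.27656.
η = -0.35138 / -0.27656 = 1.271.

1.271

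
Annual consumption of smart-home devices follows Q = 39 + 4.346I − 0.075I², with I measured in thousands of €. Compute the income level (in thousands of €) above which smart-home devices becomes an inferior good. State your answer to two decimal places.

dQ/dI = 4.346 − 0.15I.
The good is inferior where dQ/dI < 0. Setting dQ/dI = 0 gives I = 4.346 / 0.15 = 28.97.

28.97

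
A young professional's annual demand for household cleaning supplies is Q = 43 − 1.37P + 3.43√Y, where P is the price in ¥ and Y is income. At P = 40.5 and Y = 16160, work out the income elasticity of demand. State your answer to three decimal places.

At P = 40.5, Y = 16160: Q = 423.543.
Holding P constant, ∂Q/∂Y = 3.43/(2√Y) = 0.013491.
η_Y = (∂Q/∂Y)·(Y/Q) = 0.013491 × (16160/423.543) = 0.515.

0.515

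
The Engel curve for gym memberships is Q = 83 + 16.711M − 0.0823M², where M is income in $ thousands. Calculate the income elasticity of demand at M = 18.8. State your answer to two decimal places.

0.70

At M = 18.8: Q = 368.0787.
dQ/dM = 16.711 − 0.1646M = 13.61652.
η = (dQ/dM)·(M/Q) = 13.61652 × (18.8/368.0787) = 0.70.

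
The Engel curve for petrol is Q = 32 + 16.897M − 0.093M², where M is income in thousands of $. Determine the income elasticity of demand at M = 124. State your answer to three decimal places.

-1.097

At M = 124: Q = 697.2600.
dQ/dM = 16.897 − 0.186M = -6.16700.
η = (dQ/dM)·(M/Q) = -6.16700 × (124/697.2600) = -1.097.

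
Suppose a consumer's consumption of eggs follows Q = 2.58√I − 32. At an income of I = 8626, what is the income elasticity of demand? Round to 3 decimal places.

At I = 8626: Q = 207.621.
dQ/dI = 2.58/(2√I) = 0.0138894 at this income.
η = (dQ/dI)·(I/Q) = 0.0138894 × (8626/207.621) = 0.577.

0.577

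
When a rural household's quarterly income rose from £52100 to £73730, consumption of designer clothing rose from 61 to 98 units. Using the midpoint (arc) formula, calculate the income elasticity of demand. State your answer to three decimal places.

1.354

ΔQ = 98 − 61 = 37; midpoint Q̄ = (61 + 98)/2 = 79.5.
ΔI = 73730 − 52100 = 21630; midpoint Ī = (52100 + 73730)/2 = 62915.
η = (ΔQ/Q̄) ÷ (ΔI/Ī) = (37/79.5) ÷ (21630/62915) = 1.354.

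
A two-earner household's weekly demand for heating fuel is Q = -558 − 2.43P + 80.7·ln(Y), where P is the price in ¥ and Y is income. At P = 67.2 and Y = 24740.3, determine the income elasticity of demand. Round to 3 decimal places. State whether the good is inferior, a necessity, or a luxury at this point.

At P = 67.2, Y = 24740.3: Q = 95.080.
Holding P constant, ∂Q/∂Y = 80.7/Y = 0.00326188.
η_Y = (∂Q/∂Y)·(Y/Q) = 0.00326188 × (24740.3/95.080) = 0.849.
Since 0 < η < 1, this is a necessity.

0.849 (necessity)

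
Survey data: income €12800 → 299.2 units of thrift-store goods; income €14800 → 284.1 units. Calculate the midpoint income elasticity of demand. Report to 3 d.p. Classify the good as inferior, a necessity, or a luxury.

ΔQ = 284.1 − 299.2 = -15.1; midpoint Q̄ = (299.2 + 284.1)/2 = 291.65.
ΔI = 14800 − 12800 = 2000; midpoint Ī = (12800 + 14800)/2 = 13800.
η = (ΔQ/Q̄) ÷ (ΔI/Ī) = (-15.1/291.65) ÷ (2000/13800) = -0.357.
η < 0 ⇒ inferior good.

-0.357 (inferior good)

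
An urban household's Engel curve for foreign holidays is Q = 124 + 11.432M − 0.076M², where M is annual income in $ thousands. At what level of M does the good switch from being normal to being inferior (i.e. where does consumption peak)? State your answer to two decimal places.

dQ/dM = 11.432 − 0.152M.
The good is inferior where dQ/dM < 0. Setting dQ/dM = 0 gives M = 11.432 / 0.152 = 75.21.

75.21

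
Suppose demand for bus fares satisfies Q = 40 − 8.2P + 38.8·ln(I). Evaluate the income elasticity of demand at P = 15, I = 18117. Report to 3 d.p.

0.130

At P = 15, I = 18117: Q = 297.419.
Holding P constant, ∂Q/∂I = 38.8/I = 0.00214163.
η_I = (∂Q/∂I)·(I/Q) = 0.00214163 × (18117/297.419) = 0.130.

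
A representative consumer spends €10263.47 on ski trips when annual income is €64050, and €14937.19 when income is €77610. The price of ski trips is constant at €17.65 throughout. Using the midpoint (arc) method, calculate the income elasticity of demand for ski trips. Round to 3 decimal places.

With a constant price, Q₁ = 10263.47/17.65 = 581.500 and Q₂ = 14937.19/17.65 = 846.300 (equivalently, work directly with expenditure since P cancels).
Midpoint %ΔQ = (14937.19 − 10263.47)/12600.33 = 0.37092; midpoint %ΔI = (77610 − 64050)/70830 = 0.19144.
η = 0.37092 / 0.19144 = 1.937.

1.937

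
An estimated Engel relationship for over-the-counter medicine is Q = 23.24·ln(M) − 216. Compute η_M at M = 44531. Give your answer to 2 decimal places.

At M = 44531: Q = 32.760.
dQ/dM = 23.24/M = 0.000521884 at this income.
η = (dQ/dM)·(M/Q) = 0.000521884 × (44531/32.760) = 0.71.

0.71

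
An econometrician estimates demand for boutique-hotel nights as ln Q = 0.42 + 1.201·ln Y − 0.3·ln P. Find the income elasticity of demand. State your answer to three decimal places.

1.201

In a log-linear demand, the coefficient on ln Y is the income elasticity.
So η = 1.201.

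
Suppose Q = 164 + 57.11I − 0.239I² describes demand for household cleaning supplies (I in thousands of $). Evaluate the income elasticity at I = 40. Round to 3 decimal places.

0.736

At I = 40: Q = 2066.0000.
dQ/dI = 57.11 − 0.478I = 37.99000.
η = (dQ/dI)·(I/Q) = 37.99000 × (40/2066.0000) = 0.736.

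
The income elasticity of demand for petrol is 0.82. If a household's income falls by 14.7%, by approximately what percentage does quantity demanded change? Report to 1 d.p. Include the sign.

-12.1%

%ΔQ ≈ η × %ΔI = 0.82 × (-14.7%) = -12.1%.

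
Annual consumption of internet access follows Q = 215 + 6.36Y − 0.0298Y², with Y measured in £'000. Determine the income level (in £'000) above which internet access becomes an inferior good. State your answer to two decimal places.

106.71

dQ/dY = 6.36 − 0.0596Y.
The good is inferior where dQ/dY < 0. Setting dQ/dY = 0 gives Y = 6.36 / 0.0596 = 106.71.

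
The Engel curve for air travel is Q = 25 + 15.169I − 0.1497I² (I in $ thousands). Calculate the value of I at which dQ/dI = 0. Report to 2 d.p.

dQ/dI = 15.169 − 0.2994I.
The good is inferior where dQ/dI < 0. Setting dQ/dI = 0 gives I = 15.169 / 0.2994 = 50.66.

50.66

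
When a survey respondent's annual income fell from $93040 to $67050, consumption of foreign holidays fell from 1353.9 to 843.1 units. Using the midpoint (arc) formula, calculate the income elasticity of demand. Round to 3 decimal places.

ΔQ = 843.1 − 1353.9 = -510.8; midpoint Q̄ = (1353.9 + 843.1)/2 = 1098.5.
ΔI = 67050 − 93040 = -25990; midpoint Ī = (93040 + 67050)/2 = 80045.
η = (ΔQ/Q̄) ÷ (ΔI/Ī) = (-510.8/1098.5) ÷ (-25990/80045) = 1.432.

1.432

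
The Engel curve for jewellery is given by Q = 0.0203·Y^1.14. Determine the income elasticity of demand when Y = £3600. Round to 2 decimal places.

For Q = A·Y^β the income elasticity is constant and equal to β.
Here β = 1.14, so η = 1.14.

1.14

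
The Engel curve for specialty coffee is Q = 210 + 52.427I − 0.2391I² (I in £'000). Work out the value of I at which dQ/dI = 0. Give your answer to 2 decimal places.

dQ/dI = 52.427 − 0.4782I.
The good is inferior where dQ/dI < 0. Setting dQ/dI = 0 gives I = 52.427 / 0.4782 = 109.63.

109.63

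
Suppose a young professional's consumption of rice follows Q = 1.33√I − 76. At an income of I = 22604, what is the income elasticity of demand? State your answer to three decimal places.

At I = 22604: Q = 123.961.
dQ/dI = 1.33/(2√I) = 0.00442312 at this income.
η = (dQ/dI)·(I/Q) = 0.00442312 × (22604/123.961) = 0.807.

0.807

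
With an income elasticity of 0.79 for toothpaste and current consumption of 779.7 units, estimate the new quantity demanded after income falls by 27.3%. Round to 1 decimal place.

611.5

%ΔQ ≈ η × %ΔI = 0.79 × (-27.3%) = -21.567%.
New Q ≈ 779.7 × (1 − 0.21567) = 611.5.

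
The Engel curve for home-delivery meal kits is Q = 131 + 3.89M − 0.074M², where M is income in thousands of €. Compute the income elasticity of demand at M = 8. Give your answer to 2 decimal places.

At M = 8: Q = 157.3840.
dQ/dM = 3.89 − 0.148M = 2.70600.
η = (dQ/dM)·(M/Q) = 2.70600 × (8/157.3840) = 0.14.

0.14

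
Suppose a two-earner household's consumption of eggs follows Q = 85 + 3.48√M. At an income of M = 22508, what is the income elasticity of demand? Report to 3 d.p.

At M = 22508: Q = 607.093.
dQ/dM = 3.48/(2√M) = 0.0115979 at this income.
η = (dQ/dM)·(M/Q) = 0.0115979 × (22508/607.093) = 0.430.

0.430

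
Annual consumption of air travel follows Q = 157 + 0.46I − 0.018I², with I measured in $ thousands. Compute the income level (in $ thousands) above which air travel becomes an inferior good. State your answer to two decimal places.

12.78

dQ/dI = 0.46 − 0.036I.
The good is inferior where dQ/dI < 0. Setting dQ/dI = 0 gives I = 0.46 / 0.036 = 12.78.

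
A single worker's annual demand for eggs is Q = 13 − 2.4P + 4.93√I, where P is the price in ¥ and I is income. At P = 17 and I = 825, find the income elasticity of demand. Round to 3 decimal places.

0.622

At P = 17, I = 825: Q = 113.803.
Holding P constant, ∂Q/∂I = 4.93/(2√I) = 0.0858203.
η_I = (∂Q/∂I)·(I/Q) = 0.0858203 × (825/113.803) = 0.622.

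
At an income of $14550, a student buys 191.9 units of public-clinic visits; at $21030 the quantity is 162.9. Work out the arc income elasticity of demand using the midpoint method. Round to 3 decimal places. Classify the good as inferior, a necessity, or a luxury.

ΔQ = 162.9 − 191.9 = -29; midpoint Q̄ = (191.9 + 162.9)/2 = 177.4.
ΔI = 21030 − 14550 = 6480; midpoint Ī = (14550 + 21030)/2 = 17790.
η = (ΔQ/Q̄) ÷ (ΔI/Ī) = (-29/177.4) ÷ (6480/17790) = -0.449.
η < 0 ⇒ inferior good.

-0.449 (inferior good)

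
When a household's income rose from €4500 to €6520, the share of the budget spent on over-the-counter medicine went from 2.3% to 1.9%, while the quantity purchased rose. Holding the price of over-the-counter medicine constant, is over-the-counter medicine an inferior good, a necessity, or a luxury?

necessity

Quantity rises but the budget share falls as income rises, so 0 < η < 1.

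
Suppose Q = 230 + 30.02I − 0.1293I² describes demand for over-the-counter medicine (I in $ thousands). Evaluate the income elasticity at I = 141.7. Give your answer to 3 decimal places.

At I = 141.7: Q = 1887.6335.
dQ/dI = 30.02 − 0.2586I = -6.62362.
η = (dQ/dI)·(I/Q) = -6.62362 × (141.7/1887.6335) = -0.497.

-0.497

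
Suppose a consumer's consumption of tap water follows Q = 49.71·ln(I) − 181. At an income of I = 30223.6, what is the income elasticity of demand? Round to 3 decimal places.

0.150

At I = 30223.6: Q = 331.827.
dQ/dI = 49.71/I = 0.00164474 at this income.
η = (dQ/dI)·(I/Q) = 0.00164474 × (30223.6/331.827) = 0.150.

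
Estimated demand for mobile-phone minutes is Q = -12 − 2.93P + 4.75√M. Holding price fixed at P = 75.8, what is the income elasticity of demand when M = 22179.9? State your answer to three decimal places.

At P = 75.8, M = 22179.9: Q = 473.320.
Holding P constant, ∂Q/∂M = 4.75/(2√M) = 0.0159472.
η_M = (∂Q/∂M)·(M/Q) = 0.0159472 × (22179.9/473.320) = 0.747.

0.747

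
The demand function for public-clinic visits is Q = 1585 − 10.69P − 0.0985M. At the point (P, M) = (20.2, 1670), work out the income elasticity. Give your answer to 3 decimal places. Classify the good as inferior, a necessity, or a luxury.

At P = 20.2, M = 1670: Q = 1204.567.
Holding P constant, ∂Q/∂M = −0.0985.
η_M = (∂Q/∂M)·(M/Q) = -0.0985 × (1670/1204.567) = -0.137.
Since η < 0, this is an inferior good.

-0.137 (inferior good)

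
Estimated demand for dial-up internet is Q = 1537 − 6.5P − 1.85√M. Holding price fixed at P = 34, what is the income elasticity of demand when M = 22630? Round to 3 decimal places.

-0.134

At P = 34, M = 22630: Q = 1037.699.
Holding P constant, ∂Q/∂M = -1.85/(2√M) = -0.00614893.
η_M = (∂Q/∂M)·(M/Q) = -0.00614893 × (22630/1037.699) = -0.134.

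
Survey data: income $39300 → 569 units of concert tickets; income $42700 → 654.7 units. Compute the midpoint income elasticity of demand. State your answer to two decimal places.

ΔQ = 654.7 − 569 = 85.7; midpoint Q̄ = (569 + 654.7)/2 = 611.85.
ΔI = 42700 − 39300 = 3400; midpoint Ī = (39300 + 42700)/2 = 41000.
η = (ΔQ/Q̄) ÷ (ΔI/Ī) = (85.7/611.85) ÷ (3400/41000) = 1.69.

1.69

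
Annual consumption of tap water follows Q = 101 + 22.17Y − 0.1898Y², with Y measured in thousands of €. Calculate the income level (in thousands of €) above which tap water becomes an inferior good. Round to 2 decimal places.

dQ/dY = 22.17 − 0.3796Y.
The good is inferior where dQ/dY < 0. Setting dQ/dY = 0 gives Y = 22.17 / 0.3796 = 58.40.

58.40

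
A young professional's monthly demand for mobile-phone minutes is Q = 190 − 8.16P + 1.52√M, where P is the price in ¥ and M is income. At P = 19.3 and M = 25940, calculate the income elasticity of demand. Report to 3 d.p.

0.441

At P = 19.3, M = 25940: Q = 277.322.
Holding P constant, ∂Q/∂M = 1.52/(2√M) = 0.00471877.
η_M = (∂Q/∂M)·(M/Q) = 0.00471877 × (25940/277.322) = 0.441.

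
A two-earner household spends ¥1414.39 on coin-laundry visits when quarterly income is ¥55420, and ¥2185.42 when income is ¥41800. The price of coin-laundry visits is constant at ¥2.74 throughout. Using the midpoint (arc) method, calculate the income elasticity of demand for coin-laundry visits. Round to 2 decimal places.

With a constant price, Q₁ = 1414.39/2.74 = 516.201 and Q₂ = 2185.42/2.74 = 797.599 (equivalently, work directly with expenditure since P cancels).
Midpoint %ΔQ = (2185.42 − 1414.39)/1799.91 = 0.42837; midpoint %ΔI = (41800 − 55420)/48610 = -0.28019.
η = 0.42837 / -0.28019 = -1.53.

-1.53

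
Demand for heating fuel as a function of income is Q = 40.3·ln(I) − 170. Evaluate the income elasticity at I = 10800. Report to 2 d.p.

At I = 10800: Q = 204.278.
dQ/dI = 40.3/I = 0.00373148 at this income.
η = (dQ/dI)·(I/Q) = 0.00373148 × (10800/204.278) = 0.20.

0.20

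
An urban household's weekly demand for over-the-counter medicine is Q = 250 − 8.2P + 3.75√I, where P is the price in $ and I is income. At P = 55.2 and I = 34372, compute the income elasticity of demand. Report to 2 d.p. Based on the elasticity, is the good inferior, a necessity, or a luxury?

At P = 55.2, I = 34372: Q = 492.598.
Holding P constant, ∂Q/∂I = 3.75/(2√I) = 0.0101134.
η_I = (∂Q/∂I)·(I/Q) = 0.0101134 × (34372/492.598) = 0.71.
Since 0 < η < 1, this is a necessity.

0.71 (necessity)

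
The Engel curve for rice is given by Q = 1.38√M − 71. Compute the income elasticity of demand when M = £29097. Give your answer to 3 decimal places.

0.716

At M = 29097: Q = 164.398.
dQ/dM = 1.38/(2√M) = 0.00404506 at this income.
η = (dQ/dM)·(M/Q) = 0.00404506 × (29097/164.398) = 0.716.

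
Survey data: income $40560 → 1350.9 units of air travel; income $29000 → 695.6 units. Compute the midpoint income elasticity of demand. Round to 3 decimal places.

1.927

ΔQ = 695.6 − 1350.9 = -655.3; midpoint Q̄ = (1350.9 + 695.6)/2 = 1023.25.
ΔI = 29000 − 40560 = -11560; midpoint Ī = (40560 + 29000)/2 = 34780.
η = (ΔQ/Q̄) ÷ (ΔI/Ī) = (-655.3/1023.25) ÷ (-11560/34780) = 1.927.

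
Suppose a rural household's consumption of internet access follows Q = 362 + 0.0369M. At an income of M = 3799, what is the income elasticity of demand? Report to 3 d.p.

0.279

At M = 3799: Q = 502.183.
dQ/dM = 0.0369.
η = (dQ/dM)·(M/Q) = 0.0369 × (3799/502.183) = 0.279.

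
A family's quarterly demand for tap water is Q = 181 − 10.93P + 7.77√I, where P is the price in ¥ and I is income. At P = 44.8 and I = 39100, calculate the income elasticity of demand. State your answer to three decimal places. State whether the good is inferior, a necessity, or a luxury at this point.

0.626 (necessity)

At P = 44.8, I = 39100: Q = 1227.754.
Holding P constant, ∂Q/∂I = 7.77/(2√I) = 0.0196473.
η_I = (∂Q/∂I)·(I/Q) = 0.0196473 × (39100/1227.754) = 0.626.
Since 0 < η < 1, this is a necessity.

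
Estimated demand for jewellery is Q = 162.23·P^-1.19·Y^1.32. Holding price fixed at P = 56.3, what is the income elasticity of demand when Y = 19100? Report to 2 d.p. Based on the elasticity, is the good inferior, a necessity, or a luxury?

For a multiplicative demand Q = A·P^α·Y^β, the income elasticity is β everywhere.
Here β = 1.32, so η = 1.32.
Since η > 1, this is a luxury.

1.32 (luxury)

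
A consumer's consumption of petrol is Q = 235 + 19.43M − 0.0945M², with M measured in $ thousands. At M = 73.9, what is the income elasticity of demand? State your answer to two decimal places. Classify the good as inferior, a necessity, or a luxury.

At M = 73.9: Q = 1154.7927.
dQ/dM = 19.43 − 0.189M = 5.46290.
η = (dQ/dM)·(M/Q) = 5.46290 × (73.9/1154.7927) = 0.35.
0 < η < 1 ⇒ necessity.

0.35 (necessity)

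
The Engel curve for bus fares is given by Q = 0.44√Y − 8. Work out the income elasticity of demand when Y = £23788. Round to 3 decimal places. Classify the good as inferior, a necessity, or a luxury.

At Y = 23788: Q = 59.863.
dQ/dY = 0.44/(2√Y) = 0.00142641 at this income.
η = (dQ/dY)·(Y/Q) = 0.00142641 × (23788/59.863) = 0.567.
Since 0 < η < 1, the good is a necessity.

0.567 (necessity)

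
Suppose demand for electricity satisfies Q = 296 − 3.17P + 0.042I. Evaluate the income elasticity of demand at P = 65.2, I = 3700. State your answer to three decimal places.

0.635

At P = 65.2, I = 3700: Q = 244.716.
Holding P constant, ∂Q/∂I = 0.042.
η_I = (∂Q/∂I)·(I/Q) = 0.042 × (3700/244.716) = 0.635.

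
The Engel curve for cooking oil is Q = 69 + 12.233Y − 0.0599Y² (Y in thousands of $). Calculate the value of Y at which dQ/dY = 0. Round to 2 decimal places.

dQ/dY = 12.233 − 0.1198Y.
The good is inferior where dQ/dY < 0. Setting dQ/dY = 0 gives Y = 12.233 / 0.1198 = 102.11.

102.11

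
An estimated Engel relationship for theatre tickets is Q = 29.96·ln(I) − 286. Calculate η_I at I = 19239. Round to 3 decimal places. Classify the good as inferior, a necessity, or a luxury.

At I = 19239: Q = 9.546.
dQ/dI = 29.96/I = 0.00155725 at this income.
η = (dQ/dI)·(I/Q) = 0.00155725 × (19239/9.546) = 3.138.
Since η > 1, the good is a luxury.

3.138 (luxury)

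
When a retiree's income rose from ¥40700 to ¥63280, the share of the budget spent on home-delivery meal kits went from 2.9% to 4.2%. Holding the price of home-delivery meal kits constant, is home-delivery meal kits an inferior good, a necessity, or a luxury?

The budget share rises as income rises, so η > 1.

luxury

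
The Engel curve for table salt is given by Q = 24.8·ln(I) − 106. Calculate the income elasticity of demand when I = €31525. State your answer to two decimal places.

At I = 31525: Q = 150.892.
dQ/dI = 24.8/I = 0.000786677 at this income.
η = (dQ/dI)·(I/Q) = 0.000786677 × (31525/150.892) = 0.16.

0.16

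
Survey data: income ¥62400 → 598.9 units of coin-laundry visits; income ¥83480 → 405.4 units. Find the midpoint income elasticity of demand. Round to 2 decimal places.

ΔQ = 405.4 − 598.9 = -193.5; midpoint Q̄ = (598.9 + 405.4)/2 = 502.15.
ΔI = 83480 − 62400 = 21080; midpoint Ī = (62400 + 83480)/2 = 72940.
η = (ΔQ/Q̄) ÷ (ΔI/Ī) = (-193.5/502.15) ÷ (21080/72940) = -1.33.

-1.33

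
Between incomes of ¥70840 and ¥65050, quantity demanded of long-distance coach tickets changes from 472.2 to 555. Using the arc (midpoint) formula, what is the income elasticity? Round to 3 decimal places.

-1.892

ΔQ = 555 − 472.2 = 82.8; midpoint Q̄ = (472.2 + 555)/2 = 513.6.
ΔI = 65050 − 70840 = -5790; midpoint Ī = (70840 + 65050)/2 = 67945.
η = (ΔQ/Q̄) ÷ (ΔI/Ī) = (82.8/513.6) ÷ (-5790/67945) = -1.892.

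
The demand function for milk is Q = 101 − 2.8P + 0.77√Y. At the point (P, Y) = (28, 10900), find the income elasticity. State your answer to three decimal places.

At P = 28, Y = 10900: Q = 102.990.
Holding P constant, ∂Q/∂Y = 0.77/(2√Y) = 0.00368763.
η_Y = (∂Q/∂Y)·(Y/Q) = 0.00368763 × (10900/102.990) = 0.390.

0.390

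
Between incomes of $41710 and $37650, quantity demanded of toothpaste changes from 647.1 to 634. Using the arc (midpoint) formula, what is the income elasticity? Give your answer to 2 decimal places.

0.20

ΔQ = 634 − 647.1 = -13.1; midpoint Q̄ = (647.1 + 634)/2 = 640.55.
ΔI = 37650 − 41710 = -4060; midpoint Ī = (41710 + 37650)/2 = 39680.
η = (ΔQ/Q̄) ÷ (ΔI/Ī) = (-13.1/640.55) ÷ (-4060/39680) = 0.20.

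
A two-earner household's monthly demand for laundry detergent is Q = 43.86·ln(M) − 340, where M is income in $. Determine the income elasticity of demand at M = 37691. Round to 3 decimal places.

0.359

At M = 37691: Q = 122.161.
dQ/dM = 43.86/M = 0.00116367 at this income.
η = (dQ/dM)·(M/Q) = 0.00116367 × (37691/122.161) = 0.359.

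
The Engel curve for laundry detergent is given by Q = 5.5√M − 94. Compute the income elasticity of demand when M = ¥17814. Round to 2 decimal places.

0.57

At M = 17814: Q = 640.080.
dQ/dM = 5.5/(2√M) = 0.020604 at this income.
η = (dQ/dM)·(M/Q) = 0.020604 × (17814/640.080) = 0.57.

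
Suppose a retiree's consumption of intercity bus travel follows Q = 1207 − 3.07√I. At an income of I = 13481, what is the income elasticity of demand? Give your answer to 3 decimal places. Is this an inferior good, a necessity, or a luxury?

-0.210 (inferior good)

At I = 13481: Q = 850.549.
dQ/dI = -3.07/(2√I) = -0.0132205 at this income.
η = (dQ/dI)·(I/Q) = -0.0132205 × (13481/850.549) = -0.210.
Since η < 0, the good is an inferior good.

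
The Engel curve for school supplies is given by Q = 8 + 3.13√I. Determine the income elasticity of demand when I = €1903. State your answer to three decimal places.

At I = 1903: Q = 144.541.
dQ/dI = 3.13/(2√I) = 0.0358753 at this income.
η = (dQ/dI)·(I/Q) = 0.0358753 × (1903/144.541) = 0.472.

0.472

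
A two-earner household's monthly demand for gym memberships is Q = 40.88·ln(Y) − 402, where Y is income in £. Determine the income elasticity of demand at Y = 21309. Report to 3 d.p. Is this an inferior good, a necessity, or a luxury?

7.506 (luxury)

At Y = 21309: Q = 5.446.
dQ/dY = 40.88/Y = 0.00191844 at this income.
η = (dQ/dY)·(Y/Q) = 0.00191844 × (21309/5.446) = 7.506.
Since η > 1, the good is a luxury.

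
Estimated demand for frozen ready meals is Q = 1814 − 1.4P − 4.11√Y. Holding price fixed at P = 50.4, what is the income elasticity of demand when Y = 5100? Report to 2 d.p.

At P = 50.4, Y = 5100: Q = 1449.927.
Holding P constant, ∂Q/∂Y = -4.11/(2√Y) = -0.0287758.
η_Y = (∂Q/∂Y)·(Y/Q) = -0.0287758 × (5100/1449.927) = -0.10.

-0.10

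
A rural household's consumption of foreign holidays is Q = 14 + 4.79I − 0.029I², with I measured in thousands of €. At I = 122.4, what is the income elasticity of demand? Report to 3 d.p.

-1.704

At I = 122.4: Q = 165.8250.
dQ/dI = 4.79 − 0.058I = -2.30920.
η = (dQ/dI)·(I/Q) = -2.30920 × (122.4/165.8250) = -1.704.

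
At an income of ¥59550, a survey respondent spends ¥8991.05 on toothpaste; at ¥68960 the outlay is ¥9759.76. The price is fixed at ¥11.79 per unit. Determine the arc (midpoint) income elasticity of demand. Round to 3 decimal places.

With a constant price, Q₁ = 8991.05/11.79 = 762.600 and Q₂ = 9759.76/11.79 = 827.800 (equivalently, work directly with expenditure since P cancels).
Midpoint %ΔQ = (9759.76 − 8991.05)/9375.40 = 0.08199; midpoint %ΔI = (68960 − 59550)/64255 = 0.14645.
η = 0.08199 / 0.14645 = 0.560.

0.560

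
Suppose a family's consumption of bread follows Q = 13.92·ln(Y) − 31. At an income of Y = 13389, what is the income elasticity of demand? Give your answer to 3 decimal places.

At Y = 13389: Q = 101.270.
dQ/dY = 13.92/Y = 0.00103966 at this income.
η = (dQ/dY)·(Y/Q) = 0.00103966 × (13389/101.270) = 0.137.

0.137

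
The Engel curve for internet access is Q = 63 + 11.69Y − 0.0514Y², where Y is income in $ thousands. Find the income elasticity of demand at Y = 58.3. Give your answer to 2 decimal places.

At Y = 58.3: Q = 569.8241.
dQ/dY = 11.69 − 0.1028Y = 5.69676.
η = (dQ/dY)·(Y/Q) = 5.69676 × (58.3/569.8241) = 0.58.

0.58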